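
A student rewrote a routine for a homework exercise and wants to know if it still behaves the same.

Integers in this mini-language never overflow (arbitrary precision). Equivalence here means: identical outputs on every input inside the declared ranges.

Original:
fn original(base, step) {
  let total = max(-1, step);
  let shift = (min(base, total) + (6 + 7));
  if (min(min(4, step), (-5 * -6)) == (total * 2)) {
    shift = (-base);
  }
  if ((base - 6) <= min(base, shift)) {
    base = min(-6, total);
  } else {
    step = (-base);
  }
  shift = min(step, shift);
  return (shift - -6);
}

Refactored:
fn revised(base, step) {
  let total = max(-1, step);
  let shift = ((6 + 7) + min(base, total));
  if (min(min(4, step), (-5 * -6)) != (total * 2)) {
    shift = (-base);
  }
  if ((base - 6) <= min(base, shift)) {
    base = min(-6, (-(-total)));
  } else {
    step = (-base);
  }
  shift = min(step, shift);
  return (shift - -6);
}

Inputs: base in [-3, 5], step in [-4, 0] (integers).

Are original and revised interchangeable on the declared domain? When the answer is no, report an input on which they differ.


There is a counterexample at base=1, step=0: 5 on one side, 6 on the other.
original: total=0, then shift=13, then (min(min(4, step), (-5 * -6)) == (total * 2)) is true, then shift=-1, then ((base - 6) <= min(base, shift)) is true, then base=-6, then shift=-1, then returns 5
revised: total=0, then shift=13, then (min(min(4, step), (-5 * -6)) != (total * 2)) is false, then ((base - 6) <= min(base, shift)) is true, then base=-6, then shift=0, then returns 6
verdict: not equivalent; witness: base=1, step=0


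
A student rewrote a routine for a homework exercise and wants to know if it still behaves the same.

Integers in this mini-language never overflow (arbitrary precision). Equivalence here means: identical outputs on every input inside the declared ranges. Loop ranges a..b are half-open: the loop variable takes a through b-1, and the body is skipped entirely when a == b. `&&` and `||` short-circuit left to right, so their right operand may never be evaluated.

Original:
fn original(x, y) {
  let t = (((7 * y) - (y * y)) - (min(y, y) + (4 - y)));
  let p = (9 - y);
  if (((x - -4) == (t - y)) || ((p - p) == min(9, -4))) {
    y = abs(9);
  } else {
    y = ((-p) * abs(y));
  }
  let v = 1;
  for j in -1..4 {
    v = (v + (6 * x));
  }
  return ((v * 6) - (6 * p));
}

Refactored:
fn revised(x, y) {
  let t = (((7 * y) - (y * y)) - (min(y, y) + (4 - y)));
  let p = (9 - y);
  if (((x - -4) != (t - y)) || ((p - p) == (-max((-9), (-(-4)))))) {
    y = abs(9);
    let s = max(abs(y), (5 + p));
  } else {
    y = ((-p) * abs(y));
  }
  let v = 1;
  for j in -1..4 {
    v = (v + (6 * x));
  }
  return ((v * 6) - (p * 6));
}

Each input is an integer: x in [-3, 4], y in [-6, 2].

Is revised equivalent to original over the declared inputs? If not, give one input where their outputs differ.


Equivalent. The edit looks behavioral (`((x - -4) == (t - y))` became `((x - -4) != (t - y))`), but over these ranges it never changes the outcome.
Across all 72 domain points the two functions coincide.
Tracing x=0, y=0: original: t = -4; p = 9; (((x - -4) == (t - y)) || ((p - p) == min(9, -4))) -> false; y = 0; v = 1; [j=-1]; v = 1; [j=0]; v = 1; [j=1]; v = 1; [j=2]; v = 1; [j=3]; v = 1; return -48 | revised: t = -4; p = 9; (((x - -4) != (t - y)) || ((p - p) == (-max((-9), (-(-4)))))) -> true; y = 9; s = 14; v = 1; [j=-1]; v = 1; [j=0]; v = 1; [j=1]; v = 1; [j=2]; v = 1; [j=3]; v = 1; return -48 — matching result -48.
verdict: equivalent


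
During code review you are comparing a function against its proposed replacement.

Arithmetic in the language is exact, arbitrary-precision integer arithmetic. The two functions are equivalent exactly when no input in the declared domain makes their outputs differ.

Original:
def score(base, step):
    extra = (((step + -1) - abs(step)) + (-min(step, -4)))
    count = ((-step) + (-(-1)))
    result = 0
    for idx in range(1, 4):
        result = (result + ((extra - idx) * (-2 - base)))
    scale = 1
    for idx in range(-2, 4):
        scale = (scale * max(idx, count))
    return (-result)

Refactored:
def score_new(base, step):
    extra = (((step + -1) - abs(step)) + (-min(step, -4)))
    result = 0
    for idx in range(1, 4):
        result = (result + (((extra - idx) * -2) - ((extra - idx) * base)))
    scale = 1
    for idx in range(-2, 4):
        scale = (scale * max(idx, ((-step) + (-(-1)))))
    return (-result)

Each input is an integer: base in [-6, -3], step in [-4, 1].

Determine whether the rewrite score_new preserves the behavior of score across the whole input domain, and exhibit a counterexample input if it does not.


The two are interchangeable: arithmetic usage differs, plus local variable names differ, plus statement counts differ, and every declared input agrees.
Tracing base=-6, step=1: score: extra becomes 3; next count becomes 0; next result becomes 0; next at idx=1:; next result becomes 8; next at idx=2:; next result becomes 12; next at idx=3:; next result becomes 12; next scale becomes 1; next at idx=-2:; next scale becomes 0; next at idx=-1:; next scale becomes 0; next at idx=0:; next scale becomes 0; next at idx=1:; next scale becomes 0; next at idx=2:; next scale becomes 0; next at idx=3:; next scale becomes 0; next final value -12 | score_new: extra becomes 3; next result becomes 0; next at idx=1:; next result becomes 8; next at idx=2:; next result becomes 12; next at idx=3:; next result becomes 12; next scale becomes 1; next at idx=-2:; next scale becomes 0; next at idx=-1:; next scale becomes 0; next at idx=0:; next scale becomes 0; next at idx=1:; next scale becomes 0; next at idx=2:; next scale becomes 0; next at idx=3:; next scale becomes 0; next final value -12 — matching result -12.
Checked all 24 inputs in the declared domain: the outputs agree on every one.
verdict: equivalent


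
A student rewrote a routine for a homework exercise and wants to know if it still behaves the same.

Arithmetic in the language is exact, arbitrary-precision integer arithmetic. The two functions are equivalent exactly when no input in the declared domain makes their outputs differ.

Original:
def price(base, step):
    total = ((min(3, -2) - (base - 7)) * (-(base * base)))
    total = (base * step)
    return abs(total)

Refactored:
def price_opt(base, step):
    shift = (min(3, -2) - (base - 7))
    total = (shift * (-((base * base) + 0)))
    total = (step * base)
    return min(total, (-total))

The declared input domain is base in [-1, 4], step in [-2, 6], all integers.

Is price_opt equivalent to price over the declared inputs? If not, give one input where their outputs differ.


There is a counterexample at base=-1, step=-2: 2 on one side, -2 on the other.
price: total = -6; total = 2; return 2
price_opt: shift = 6; total = -6; total = 2; return -2
verdict: not equivalent; witness: base=-1, step=-2


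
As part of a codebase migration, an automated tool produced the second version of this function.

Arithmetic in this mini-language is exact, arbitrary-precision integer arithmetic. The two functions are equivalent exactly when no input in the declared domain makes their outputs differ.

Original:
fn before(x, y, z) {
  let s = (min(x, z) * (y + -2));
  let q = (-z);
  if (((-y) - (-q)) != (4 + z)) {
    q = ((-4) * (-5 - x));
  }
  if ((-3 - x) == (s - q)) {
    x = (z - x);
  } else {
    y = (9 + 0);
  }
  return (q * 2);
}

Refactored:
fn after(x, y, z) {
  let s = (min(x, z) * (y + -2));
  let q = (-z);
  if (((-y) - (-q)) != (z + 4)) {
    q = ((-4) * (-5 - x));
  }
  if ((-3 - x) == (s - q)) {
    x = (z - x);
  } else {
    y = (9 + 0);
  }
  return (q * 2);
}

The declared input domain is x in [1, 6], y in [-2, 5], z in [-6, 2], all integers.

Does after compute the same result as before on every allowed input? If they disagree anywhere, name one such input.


Reading the diff, among the changes: same computation, different form.
One worked example (x=6, y=5, z=-1) — before: s=-3, then q=1, then (((-y) - (-q)) != (4 + z)) is true, then q=44, then ((-3 - x) == (s - q)) is false, then y=9, then returns 88; after: s=-3, then q=1, then (((-y) - (-q)) != (z + 4)) is true, then q=44, then ((-3 - x) == (s - q)) is false, then y=9, then returns 88; agreement on 88.
Sweeping the whole domain (432 inputs) finds no disagreement.
verdict: equivalent


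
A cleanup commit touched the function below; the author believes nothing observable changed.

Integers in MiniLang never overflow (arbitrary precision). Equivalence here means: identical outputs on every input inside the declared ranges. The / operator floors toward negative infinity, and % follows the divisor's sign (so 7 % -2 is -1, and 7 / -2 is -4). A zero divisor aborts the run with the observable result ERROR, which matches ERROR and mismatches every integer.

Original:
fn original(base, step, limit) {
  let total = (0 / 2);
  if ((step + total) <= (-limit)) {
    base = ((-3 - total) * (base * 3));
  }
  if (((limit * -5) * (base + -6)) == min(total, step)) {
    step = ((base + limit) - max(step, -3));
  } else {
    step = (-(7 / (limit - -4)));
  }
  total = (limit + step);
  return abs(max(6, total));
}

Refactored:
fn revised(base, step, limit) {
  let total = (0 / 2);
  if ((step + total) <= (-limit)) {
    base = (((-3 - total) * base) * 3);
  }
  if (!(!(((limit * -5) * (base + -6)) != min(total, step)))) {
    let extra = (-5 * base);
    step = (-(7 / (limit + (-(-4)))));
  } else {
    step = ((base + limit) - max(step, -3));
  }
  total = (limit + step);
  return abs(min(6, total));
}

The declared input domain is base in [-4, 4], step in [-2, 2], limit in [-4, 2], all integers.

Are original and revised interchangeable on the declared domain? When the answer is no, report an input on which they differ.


Evaluate both at base=-4, step=-2, limit=-3.
original: total becomes 0; next ((step + total) <= (-limit)) evaluates to true; next base becomes 36; next (((limit * -5) * (base + -6)) == min(total, step)) evaluates to false; next step becomes -7; next total becomes -10; next final value 6
revised: total becomes 0; next ((step + total) <= (-limit)) evaluates to true; next base becomes 36; next (!(!(((limit * -5) * (base + -6)) != min(total, step)))) evaluates to true; next extra becomes -180; next step becomes -7; next total becomes -10; next final value 10
6 against 10: the behavior changed.
verdict: not equivalent; witness: base=-4, step=-2, limit=-3


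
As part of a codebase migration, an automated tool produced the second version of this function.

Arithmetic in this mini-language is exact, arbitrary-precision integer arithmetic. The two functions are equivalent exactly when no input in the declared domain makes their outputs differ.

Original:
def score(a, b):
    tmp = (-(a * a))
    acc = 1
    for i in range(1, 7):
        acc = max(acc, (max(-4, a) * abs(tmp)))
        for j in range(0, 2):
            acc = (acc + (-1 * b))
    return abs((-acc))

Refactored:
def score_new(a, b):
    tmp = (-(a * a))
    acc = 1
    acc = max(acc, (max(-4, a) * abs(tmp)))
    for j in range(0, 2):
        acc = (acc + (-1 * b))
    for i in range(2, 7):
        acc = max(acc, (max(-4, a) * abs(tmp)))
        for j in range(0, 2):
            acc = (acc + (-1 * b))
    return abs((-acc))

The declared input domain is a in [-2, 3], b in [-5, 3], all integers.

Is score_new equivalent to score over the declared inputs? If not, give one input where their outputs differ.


Side by side, the visible changes include: arithmetic usage differs; and min/max/abs usage differs; and statement counts differ; and constant usage differs; and loop structure differs.
Tracing a=1, b=-5: score: tmp := -1 | acc := 1 | iter i=1: | acc := 1 | iter j=0: | acc := 6 | iter j=1: | acc := 11 | iter i=2: | acc := 11 | iter j=0: | acc := 16 | iter j=1: | acc := 21 | iter i=3: | acc := 21 | iter j=0: | acc := 26 | iter j=1: | acc := 31 | iter i=4: | acc := 31 | iter j=0: | acc := 36 | iter j=1: | acc := 41 | iter i=5: | acc := 41 | iter j=0: | acc := 46 | iter j=1: | acc := 51 | iter i=6: | acc := 51 | iter j=0: | acc := 56 | iter j=1: | acc := 61 | result 61 | score_new: tmp := -1 | acc := 1 | acc := 1 | iter j=0: | acc := 6 | iter j=1: | acc := 11 | iter i=2: | acc := 11 | iter j=0: | acc := 16 | iter j=1: | acc := 21 | iter i=3: | acc := 21 | iter j=0: | acc := 26 | iter j=1: | acc := 31 | iter i=4: | acc := 31 | iter j=0: | acc := 36 | iter j=1: | acc := 41 | iter i=5: | acc := 41 | iter j=0: | acc := 46 | iter j=1: | acc := 51 | iter i=6: | acc := 51 | iter j=0: | acc := 56 | iter j=1: | acc := 61 | result 61 — matching result 61.
An exhaustive pass over the 54 declared inputs shows identical outputs.
verdict: equivalent


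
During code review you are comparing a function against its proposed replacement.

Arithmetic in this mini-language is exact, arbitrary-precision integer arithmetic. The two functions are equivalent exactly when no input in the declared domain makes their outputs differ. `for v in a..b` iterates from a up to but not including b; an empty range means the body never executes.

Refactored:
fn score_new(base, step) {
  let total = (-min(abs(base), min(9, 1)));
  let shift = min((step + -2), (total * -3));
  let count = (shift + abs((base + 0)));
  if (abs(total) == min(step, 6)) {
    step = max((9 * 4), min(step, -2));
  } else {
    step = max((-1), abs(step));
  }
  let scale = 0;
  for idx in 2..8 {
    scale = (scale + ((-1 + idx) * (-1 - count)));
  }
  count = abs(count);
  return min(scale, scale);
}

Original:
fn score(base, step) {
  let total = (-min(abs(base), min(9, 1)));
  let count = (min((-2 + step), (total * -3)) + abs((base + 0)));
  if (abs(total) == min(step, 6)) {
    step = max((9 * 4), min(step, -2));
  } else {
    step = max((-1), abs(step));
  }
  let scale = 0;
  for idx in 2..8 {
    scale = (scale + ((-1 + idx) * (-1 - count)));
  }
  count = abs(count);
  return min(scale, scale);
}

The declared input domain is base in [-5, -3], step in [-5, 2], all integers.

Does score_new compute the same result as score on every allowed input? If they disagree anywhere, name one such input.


Comparing the listings, the differences include: statement counts differ; local variable names differ.
Tracing base=-4, step=-1: score: total becomes -1; next count becomes 1; next (abs(total) == min(step, 6)) evaluates to false; next step becomes 1; next scale becomes 0; next at idx=2:; next scale becomes -2; next at idx=3:; next scale becomes -6; next at idx=4:; next scale becomes -12; next at idx=5:; next scale becomes -20; next at idx=6:; next scale becomes -30; next at idx=7:; next scale becomes -42; next count becomes 1; next final value -42 | score_new: total becomes -1; next shift becomes -3; next count becomes 1; next (abs(total) == min(step, 6)) evaluates to false; next step becomes 1; next scale becomes 0; next at idx=2:; next scale becomes -2; next at idx=3:; next scale becomes -6; next at idx=4:; next scale becomes -12; next at idx=5:; next scale becomes -20; next at idx=6:; next scale becomes -30; next at idx=7:; next scale becomes -42; next count becomes 1; next final value -42 — matching result -42.
Sweeping the whole domain (24 inputs) finds no disagreement.
verdict: equivalent


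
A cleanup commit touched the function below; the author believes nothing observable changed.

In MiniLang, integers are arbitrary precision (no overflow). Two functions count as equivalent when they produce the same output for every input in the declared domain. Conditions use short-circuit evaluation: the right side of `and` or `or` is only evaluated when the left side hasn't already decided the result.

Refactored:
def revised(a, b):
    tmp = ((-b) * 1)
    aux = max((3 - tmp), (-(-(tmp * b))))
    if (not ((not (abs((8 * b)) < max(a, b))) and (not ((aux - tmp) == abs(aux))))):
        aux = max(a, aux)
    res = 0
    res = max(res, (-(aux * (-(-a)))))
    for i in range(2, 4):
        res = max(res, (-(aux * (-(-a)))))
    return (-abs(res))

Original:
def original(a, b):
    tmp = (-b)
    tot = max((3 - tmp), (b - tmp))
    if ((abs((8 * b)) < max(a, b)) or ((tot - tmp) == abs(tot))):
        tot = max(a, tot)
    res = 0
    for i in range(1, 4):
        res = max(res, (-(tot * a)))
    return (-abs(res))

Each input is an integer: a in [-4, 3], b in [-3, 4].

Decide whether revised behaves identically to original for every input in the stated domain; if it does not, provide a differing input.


Consider the input a=-4, b=4.
original: tmp := -4 | tot := 8 | ((abs((8 * b)) < max(a, b)) or ((tot - tmp) == abs(tot))): false | res := 0 | iter i=1: | res := 32 | iter i=2: | res := 32 | iter i=3: | res := 32 | result -32
revised: tmp := -4 | aux := 7 | (not ((not (abs((8 * b)) < max(a, b))) and (not ((aux - tmp) == abs(aux))))): false | res := 0 | res := 28 | iter i=2: | res := 28 | iter i=3: | res := 28 | result -28
-32 vs -28 — the two versions disagree here.
verdict: not equivalent; witness: a=-4, b=4


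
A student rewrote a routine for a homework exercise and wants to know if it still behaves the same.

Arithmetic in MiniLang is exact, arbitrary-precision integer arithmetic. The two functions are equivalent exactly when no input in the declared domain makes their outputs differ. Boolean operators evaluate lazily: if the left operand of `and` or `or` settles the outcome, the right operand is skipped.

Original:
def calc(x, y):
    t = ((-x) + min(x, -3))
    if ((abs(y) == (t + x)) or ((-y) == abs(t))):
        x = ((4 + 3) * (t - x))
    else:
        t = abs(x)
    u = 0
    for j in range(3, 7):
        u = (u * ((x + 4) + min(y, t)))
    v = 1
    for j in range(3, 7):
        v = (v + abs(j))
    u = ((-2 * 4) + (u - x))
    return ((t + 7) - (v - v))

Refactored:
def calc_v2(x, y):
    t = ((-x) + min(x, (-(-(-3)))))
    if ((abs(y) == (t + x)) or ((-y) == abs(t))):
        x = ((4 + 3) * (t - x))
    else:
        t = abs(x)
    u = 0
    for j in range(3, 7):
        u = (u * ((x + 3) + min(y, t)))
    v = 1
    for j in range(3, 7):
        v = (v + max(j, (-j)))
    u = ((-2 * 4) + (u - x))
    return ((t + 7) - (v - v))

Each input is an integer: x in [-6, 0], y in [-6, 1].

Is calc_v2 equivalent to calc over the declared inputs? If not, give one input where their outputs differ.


Equivalent. The one real change (`4` became `3`) has no effect anywhere in the declared ranges.
An exhaustive pass over the 56 declared inputs shows identical outputs.
As a probe, take x=-3, y=-4: calc runs t=0, then ((abs(y) == (t + x)) or ((-y) == abs(t))) is false, then t=3, then u=0, then (j=3), then u=0, then (j=4), then u=0, then (j=5), then u=0, then (j=6), then u=0, then v=1, then (j=3), then v=4, then (j=4), then v=8, then (j=5), then v=13, then (j=6), then v=19, then u=-5, then returns 10; calc_v2 runs t=0, then ((abs(y) == (t + x)) or ((-y) == abs(t))) is false, then t=3, then u=0, then (j=3), then u=0, then (j=4), then u=0, then (j=5), then u=0, then (j=6), then u=0, then v=1, then (j=3), then v=4, then (j=4), then v=8, then (j=5), then v=13, then (j=6), then v=19, then u=-5, then returns 10; both end at 10.
verdict: equivalent


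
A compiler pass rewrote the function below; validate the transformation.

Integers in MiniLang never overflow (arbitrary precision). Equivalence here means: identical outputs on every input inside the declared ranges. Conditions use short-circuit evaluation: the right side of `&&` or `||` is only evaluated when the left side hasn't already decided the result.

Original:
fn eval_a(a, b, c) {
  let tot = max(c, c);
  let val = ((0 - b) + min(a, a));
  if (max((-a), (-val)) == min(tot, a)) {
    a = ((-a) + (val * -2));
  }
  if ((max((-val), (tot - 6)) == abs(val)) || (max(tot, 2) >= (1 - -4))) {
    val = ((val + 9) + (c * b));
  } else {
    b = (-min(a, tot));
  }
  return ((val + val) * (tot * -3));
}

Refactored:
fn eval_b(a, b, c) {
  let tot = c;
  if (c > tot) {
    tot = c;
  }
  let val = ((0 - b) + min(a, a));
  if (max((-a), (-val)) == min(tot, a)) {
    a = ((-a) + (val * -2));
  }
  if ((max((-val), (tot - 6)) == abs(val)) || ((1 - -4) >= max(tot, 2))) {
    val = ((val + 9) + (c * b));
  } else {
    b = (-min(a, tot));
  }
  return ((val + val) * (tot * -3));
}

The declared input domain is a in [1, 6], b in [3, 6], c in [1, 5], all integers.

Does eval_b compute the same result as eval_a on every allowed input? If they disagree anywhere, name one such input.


a=4, b=3, c=1 yields -6 from eval_a but -78 from eval_b.
verdict: not equivalent; witness: a=4, b=3, c=1


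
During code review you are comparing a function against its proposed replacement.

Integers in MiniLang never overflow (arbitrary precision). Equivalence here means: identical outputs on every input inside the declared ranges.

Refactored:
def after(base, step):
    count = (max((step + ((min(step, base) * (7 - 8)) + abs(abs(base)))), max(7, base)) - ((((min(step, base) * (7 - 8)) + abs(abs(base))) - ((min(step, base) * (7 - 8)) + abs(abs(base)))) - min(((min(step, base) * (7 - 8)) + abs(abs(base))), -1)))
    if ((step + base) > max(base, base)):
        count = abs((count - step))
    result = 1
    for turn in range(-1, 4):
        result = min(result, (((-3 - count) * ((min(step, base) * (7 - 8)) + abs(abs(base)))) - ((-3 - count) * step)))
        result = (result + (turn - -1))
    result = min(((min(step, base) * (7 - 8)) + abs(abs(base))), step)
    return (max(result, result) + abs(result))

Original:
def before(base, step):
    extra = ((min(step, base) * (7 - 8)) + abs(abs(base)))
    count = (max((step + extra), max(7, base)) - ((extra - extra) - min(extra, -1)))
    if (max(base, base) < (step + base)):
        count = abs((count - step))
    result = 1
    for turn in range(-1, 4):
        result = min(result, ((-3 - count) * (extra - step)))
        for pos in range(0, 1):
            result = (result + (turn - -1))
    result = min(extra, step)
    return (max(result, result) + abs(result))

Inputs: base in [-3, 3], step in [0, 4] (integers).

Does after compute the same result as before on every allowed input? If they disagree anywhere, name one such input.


Side by side, the visible changes include: comparison usage differs, and statement counts differ, and constant usage differs, and arithmetic usage differs, and loop structure differs, and min/max/abs usage differs, and local variable names differ.
Spot check at base=1, step=4 — before: extra := 0 | count := 6 | (max(base, base) < (step + base)): true | count := 2 | result := 1 | iter turn=-1: | result := 1 | iter pos=0: | result := 1 | iter turn=0: | result := 1 | iter pos=0: | result := 2 | iter turn=1: | result := 2 | iter pos=0: | result := 4 | iter turn=2: | result := 4 | iter pos=0: | result := 7 | iter turn=3: | result := 7 | iter pos=0: | result := 11 | result := 0 | result 0. after: count := 6 | ((step + base) > max(base, base)): true | count := 2 | result := 1 | iter turn=-1: | result := 1 | result := 1 | iter turn=0: | result := 1 | result := 2 | iter turn=1: | result := 2 | result := 4 | iter turn=2: | result := 4 | result := 7 | iter turn=3: | result := 7 | result := 11 | result := 0 | result 0. Both give 0.
Across all 35 domain points the two functions coincide.
verdict: equivalent


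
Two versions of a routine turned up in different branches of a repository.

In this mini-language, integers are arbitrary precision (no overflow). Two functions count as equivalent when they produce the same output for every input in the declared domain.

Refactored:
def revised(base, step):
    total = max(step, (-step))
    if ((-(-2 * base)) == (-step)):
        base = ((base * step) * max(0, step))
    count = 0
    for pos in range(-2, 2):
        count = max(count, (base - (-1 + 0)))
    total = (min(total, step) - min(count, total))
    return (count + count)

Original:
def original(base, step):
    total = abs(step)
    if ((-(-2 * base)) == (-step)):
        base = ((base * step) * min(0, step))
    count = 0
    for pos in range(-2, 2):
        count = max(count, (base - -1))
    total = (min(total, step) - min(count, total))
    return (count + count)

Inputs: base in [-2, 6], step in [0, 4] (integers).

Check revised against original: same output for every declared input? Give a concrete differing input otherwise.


base=-2, step=4 yields 2 from original but 0 from revised.
verdict: not equivalent; witness: base=-2, step=4


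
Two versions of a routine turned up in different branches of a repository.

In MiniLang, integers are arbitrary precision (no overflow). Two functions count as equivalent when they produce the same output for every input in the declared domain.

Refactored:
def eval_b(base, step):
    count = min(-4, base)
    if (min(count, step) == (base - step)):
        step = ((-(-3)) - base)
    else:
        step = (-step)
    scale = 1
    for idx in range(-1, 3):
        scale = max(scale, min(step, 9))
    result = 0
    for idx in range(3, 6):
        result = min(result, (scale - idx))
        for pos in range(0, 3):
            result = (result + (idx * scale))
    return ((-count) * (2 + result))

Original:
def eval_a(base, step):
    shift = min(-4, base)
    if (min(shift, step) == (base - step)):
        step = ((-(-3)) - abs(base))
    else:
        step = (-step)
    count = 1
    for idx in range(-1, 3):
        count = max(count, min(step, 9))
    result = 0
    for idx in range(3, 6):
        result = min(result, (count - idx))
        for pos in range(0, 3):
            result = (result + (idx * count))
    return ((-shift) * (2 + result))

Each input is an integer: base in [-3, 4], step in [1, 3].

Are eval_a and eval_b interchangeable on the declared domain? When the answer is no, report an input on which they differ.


Try base=-3, step=1.
eval_a: shift := -4 | (min(shift, step) == (base - step)): true | step := 0 | count := 1 | iter idx=-1: | count := 1 | iter idx=0: | count := 1 | iter idx=1: | count := 1 | iter idx=2: | count := 1 | result := 0 | iter idx=3: | result := -2 | iter pos=0: | result := 1 | iter pos=1: | result := 4 | iter pos=2: | result := 7 | iter idx=4: | result := -3 | iter pos=0: | result := 1 | iter pos=1: | result := 5 | iter pos=2: | result := 9 | iter idx=5: | result := -4 | iter pos=0: | result := 1 | iter pos=1: | result := 6 | iter pos=2: | result := 11 | result 52
eval_b: count := -4 | (min(count, step) == (base - step)): true | step := 6 | scale := 1 | iter idx=-1: | scale := 6 | iter idx=0: | scale := 6 | iter idx=1: | scale := 6 | iter idx=2: | scale := 6 | result := 0 | iter idx=3: | result := 0 | iter pos=0: | result := 18 | iter pos=1: | result := 36 | iter pos=2: | result := 54 | iter idx=4: | result := 2 | iter pos=0: | result := 26 | iter pos=1: | result := 50 | iter pos=2: | result := 74 | iter idx=5: | result := 1 | iter pos=0: | result := 31 | iter pos=1: | result := 61 | iter pos=2: | result := 91 | result 372
52 against 372: the behavior changed.
verdict: not equivalent; witness: base=-3, step=1


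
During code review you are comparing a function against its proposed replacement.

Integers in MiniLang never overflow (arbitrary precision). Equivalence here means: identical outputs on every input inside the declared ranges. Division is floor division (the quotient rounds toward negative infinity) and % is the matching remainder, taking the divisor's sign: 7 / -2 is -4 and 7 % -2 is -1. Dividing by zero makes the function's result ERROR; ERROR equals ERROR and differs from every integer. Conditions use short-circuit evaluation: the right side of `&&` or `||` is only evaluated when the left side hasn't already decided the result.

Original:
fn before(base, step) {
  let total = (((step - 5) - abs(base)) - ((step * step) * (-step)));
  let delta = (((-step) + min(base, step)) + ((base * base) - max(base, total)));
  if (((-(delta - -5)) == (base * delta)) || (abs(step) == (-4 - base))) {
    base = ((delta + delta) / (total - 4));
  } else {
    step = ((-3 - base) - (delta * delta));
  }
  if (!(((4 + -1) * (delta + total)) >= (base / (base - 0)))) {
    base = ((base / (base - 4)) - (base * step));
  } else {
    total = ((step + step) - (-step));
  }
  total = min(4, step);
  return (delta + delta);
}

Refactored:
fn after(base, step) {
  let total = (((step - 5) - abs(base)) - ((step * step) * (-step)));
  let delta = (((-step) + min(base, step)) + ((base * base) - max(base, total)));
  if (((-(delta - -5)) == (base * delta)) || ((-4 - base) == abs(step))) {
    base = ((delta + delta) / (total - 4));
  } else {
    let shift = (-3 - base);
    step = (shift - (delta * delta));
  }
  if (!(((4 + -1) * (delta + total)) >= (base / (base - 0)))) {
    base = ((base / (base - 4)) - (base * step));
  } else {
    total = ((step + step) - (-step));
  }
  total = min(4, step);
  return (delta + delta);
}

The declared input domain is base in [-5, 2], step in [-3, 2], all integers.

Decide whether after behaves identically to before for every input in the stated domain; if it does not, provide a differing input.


Side by side, the visible changes include: local variable names differ; statement counts differ.
As a probe, take base=2, step=-1: before runs total becomes -9; next delta becomes 2; next (((-(delta - -5)) == (base * delta)) || (abs(step) == (-4 - base))) evaluates to false; next step becomes -9; next (!(((4 + -1) * (delta + total)) >= (base / (base - 0)))) evaluates to true; next base becomes 17; next total becomes -9; next final value 4; after runs total becomes -9; next delta becomes 2; next (((-(delta - -5)) == (base * delta)) || ((-4 - base) == abs(step))) evaluates to false; next shift becomes -5; next step becomes -9; next (!(((4 + -1) * (delta + total)) >= (base / (base - 0)))) evaluates to true; next base becomes 17; next total becomes -9; next final value 4; both end at 4.
An exhaustive pass over the 48 declared inputs shows identical outputs.
verdict: equivalent


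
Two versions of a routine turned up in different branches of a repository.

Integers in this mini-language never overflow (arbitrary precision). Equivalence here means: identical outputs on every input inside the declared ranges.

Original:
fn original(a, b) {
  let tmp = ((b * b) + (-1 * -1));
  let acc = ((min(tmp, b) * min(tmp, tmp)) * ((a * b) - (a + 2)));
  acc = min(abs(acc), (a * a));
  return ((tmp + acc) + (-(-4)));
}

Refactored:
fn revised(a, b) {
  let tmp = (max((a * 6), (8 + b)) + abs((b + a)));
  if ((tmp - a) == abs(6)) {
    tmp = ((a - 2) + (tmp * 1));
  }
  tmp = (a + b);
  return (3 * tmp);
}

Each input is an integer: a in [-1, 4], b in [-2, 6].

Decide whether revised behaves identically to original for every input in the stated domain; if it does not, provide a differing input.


On input a=-1, b=-2, original returns 10 while revised returns -9.
verdict: not equivalent; witness: a=-1, b=-2


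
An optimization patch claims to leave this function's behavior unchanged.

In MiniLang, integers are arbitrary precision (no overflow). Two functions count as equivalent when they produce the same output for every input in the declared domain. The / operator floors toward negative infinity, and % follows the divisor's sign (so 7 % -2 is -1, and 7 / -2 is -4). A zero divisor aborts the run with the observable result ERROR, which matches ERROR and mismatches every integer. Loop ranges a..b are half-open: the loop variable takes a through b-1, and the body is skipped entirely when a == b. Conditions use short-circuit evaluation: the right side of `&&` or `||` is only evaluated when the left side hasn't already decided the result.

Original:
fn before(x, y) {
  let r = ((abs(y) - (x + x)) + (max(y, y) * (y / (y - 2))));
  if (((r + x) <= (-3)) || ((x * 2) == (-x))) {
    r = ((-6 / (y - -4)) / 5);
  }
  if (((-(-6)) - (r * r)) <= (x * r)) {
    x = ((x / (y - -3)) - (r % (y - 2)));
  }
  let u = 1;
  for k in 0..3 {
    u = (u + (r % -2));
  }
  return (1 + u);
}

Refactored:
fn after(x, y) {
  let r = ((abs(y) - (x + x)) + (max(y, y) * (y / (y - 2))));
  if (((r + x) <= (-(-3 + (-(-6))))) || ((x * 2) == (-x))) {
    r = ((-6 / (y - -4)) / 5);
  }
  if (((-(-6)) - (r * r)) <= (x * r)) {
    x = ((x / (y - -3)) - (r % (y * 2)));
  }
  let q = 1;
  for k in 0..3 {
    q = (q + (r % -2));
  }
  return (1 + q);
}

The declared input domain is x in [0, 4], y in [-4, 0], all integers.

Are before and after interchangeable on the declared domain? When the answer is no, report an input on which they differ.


Consider the input x=2, y=0.
before: r=-4, then (((r + x) <= (-3)) || ((x * 2) == (-x))) is false, then (((-(-6)) - (r * r)) <= (x * r)) is true, then x=0, then u=1, then (k=0), then u=1, then (k=1), then u=1, then (k=2), then u=1, then returns 2
after: r=-4, then (((r + x) <= (-(-3 + (-(-6))))) || ((x * 2) == (-x))) is false, then (((-(-6)) - (r * r)) <= (x * r)) is true, then a zero divisor aborts: ERROR
2 and ERROR differ, so these are not the same function on this domain.
verdict: not equivalent; witness: x=2, y=0


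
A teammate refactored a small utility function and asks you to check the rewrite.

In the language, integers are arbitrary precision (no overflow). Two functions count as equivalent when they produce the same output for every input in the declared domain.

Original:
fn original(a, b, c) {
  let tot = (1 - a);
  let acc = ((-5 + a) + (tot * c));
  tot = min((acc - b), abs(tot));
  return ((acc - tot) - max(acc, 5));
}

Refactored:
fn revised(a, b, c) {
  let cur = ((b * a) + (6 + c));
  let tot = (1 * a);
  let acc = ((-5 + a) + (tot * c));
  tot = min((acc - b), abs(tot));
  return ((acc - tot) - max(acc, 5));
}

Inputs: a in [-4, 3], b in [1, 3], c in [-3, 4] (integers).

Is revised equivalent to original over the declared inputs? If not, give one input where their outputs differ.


Evaluate both at a=-4, b=1, c=3.
original: tot becomes 5; next acc becomes 6; next tot becomes 5; next final value -5
revised: cur becomes 5; next tot becomes -4; next acc becomes -21; next tot becomes -22; next final value -4
-5 vs -4 — the two versions disagree here.
verdict: not equivalent; witness: a=-4, b=1, c=3


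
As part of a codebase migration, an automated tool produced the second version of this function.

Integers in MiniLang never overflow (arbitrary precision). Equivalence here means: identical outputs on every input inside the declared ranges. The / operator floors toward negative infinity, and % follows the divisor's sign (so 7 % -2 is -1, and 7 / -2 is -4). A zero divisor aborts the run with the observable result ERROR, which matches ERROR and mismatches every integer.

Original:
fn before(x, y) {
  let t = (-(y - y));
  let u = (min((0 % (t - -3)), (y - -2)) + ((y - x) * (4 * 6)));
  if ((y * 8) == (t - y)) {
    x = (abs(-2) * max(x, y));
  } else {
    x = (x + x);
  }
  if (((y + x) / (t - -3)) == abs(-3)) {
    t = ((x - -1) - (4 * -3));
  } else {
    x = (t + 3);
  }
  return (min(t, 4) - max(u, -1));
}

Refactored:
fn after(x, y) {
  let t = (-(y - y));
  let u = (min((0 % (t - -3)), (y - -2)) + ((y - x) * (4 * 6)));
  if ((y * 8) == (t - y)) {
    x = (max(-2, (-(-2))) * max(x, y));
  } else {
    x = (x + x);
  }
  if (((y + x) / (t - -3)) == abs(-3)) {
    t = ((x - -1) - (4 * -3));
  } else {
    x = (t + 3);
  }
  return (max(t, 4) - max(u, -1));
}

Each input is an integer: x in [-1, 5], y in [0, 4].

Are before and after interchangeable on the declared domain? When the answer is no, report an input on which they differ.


At x=-1, y=0: before gives -24, after gives -20.
verdict: not equivalent; witness: x=-1, y=0


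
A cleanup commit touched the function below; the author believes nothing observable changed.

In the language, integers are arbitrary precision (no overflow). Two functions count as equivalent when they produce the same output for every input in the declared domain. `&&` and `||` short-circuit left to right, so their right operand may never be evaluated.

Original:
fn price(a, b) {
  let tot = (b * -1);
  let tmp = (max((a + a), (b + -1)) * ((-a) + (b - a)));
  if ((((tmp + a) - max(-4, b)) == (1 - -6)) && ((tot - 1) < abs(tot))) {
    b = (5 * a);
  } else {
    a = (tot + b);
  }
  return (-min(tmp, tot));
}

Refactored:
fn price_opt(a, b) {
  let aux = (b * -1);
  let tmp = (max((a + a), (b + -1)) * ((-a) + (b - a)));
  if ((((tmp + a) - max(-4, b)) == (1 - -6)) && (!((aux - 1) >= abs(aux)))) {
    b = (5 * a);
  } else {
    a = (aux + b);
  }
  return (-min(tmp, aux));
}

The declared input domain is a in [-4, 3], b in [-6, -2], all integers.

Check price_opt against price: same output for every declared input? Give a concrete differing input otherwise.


Changes here: comparison usage differs; also boolean connective usage differs; also local variable names differ; the full 40-point sweep finds no disagreement.
verdict: equivalent


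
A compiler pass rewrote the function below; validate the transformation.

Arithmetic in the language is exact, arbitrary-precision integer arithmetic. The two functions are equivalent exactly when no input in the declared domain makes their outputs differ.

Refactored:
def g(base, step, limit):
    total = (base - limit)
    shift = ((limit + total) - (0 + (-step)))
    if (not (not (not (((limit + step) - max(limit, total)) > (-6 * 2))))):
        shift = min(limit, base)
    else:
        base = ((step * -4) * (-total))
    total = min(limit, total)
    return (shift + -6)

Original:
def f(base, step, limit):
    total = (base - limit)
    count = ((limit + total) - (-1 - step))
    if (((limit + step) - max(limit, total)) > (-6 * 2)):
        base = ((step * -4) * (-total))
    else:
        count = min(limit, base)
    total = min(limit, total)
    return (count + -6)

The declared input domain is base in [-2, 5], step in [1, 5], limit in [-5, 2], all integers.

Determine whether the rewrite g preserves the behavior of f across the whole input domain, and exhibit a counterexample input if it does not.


Take base=-2, step=1, limit=-5.
f: total=3, then count=0, then (((limit + step) - max(limit, total)) > (-6 * 2)) is true, then base=12, then total=-5, then returns -6
g: total=3, then shift=-1, then (not (not (not (((limit + step) - max(limit, total)) > (-6 * 2))))) is false, then base=12, then total=-5, then returns -7
-6 and -7 differ, so these are not the same function on this domain.
verdict: not equivalent; witness: base=-2, step=1, limit=-5


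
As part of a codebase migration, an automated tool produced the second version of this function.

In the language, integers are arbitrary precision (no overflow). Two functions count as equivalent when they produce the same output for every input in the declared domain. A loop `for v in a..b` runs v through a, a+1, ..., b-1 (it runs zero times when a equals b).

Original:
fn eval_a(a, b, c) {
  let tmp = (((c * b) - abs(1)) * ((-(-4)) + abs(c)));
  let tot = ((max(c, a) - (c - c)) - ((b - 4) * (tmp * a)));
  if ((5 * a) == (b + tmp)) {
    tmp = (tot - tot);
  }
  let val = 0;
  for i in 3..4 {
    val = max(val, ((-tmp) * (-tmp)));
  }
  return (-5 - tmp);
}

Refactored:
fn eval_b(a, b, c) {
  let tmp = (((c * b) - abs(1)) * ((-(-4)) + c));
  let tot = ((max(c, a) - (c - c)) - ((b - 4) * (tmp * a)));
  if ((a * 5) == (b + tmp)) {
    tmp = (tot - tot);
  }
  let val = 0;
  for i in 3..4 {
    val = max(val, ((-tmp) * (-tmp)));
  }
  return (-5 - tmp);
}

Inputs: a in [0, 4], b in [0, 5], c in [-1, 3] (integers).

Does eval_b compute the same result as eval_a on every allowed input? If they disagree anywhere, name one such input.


Consider the input a=0, b=0, c=-1.
eval_a: tmp := -5 | tot := 0 | ((5 * a) == (b + tmp)): false | val := 0 | iter i=3: | val := 25 | result 0
eval_b: tmp := -3 | tot := 0 | ((a * 5) == (b + tmp)): false | val := 0 | iter i=3: | val := 9 | result -2
0 vs -2 — the two versions disagree here.
verdict: not equivalent; witness: a=0, b=0, c=-1


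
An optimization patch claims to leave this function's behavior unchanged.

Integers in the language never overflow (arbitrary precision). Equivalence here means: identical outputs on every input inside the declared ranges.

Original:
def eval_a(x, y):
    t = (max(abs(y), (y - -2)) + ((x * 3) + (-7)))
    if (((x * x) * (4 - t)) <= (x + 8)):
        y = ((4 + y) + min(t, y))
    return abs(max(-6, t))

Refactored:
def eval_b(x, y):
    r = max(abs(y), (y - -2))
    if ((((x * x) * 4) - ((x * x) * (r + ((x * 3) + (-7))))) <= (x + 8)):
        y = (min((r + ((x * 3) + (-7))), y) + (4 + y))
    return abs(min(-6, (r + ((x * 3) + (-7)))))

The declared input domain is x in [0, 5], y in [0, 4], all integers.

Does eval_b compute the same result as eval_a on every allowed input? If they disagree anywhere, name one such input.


The rewrite breaks on x=0, y=0, where the results are 5 and 6.
eval_a: t becomes -5; next (((x * x) * (4 - t)) <= (x + 8)) evaluates to true; next y becomes -1; next final value 5
eval_b: r becomes 2; next ((((x * x) * 4) - ((x * x) * (r + ((x * 3) + (-7))))) <= (x + 8)) evaluates to true; next y becomes -1; next final value 6
verdict: not equivalent; witness: x=0, y=0
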